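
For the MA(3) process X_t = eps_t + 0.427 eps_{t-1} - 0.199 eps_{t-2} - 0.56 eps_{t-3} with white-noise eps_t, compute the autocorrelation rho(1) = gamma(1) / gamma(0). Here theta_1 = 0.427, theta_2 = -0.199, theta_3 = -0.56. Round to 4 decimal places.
\rho(1) = 0.2953

For an MA(q) process with theta_0 = 1, the autocovariance is
  gamma(k) = sigma^2 * sum_{i=0..q-k} theta_i * theta_{i+k},
and rho(k) = gamma(k) / gamma(0). Sigma^2 cancels.
  numerator   = (1)*(0.427) + (0.427)*(-0.199) + (-0.199)*(-0.56) = 0.453467.
  denominator = (1)^2 + (0.427)^2 + (-0.199)^2 + (-0.56)^2 = 1.53553.
  rho(1) = 0.453467 / 1.53553 = 0.2953.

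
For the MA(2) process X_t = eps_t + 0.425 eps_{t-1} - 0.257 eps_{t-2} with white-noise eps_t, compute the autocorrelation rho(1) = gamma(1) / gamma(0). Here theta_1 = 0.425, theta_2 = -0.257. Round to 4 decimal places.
\rho(1) = 0.2533

For an MA(q) process with theta_0 = 1, the autocovariance is
  gamma(k) = sigma^2 * sum_{i=0..q-k} theta_i * theta_{i+k},
and rho(k) = gamma(k) / gamma(0). Sigma^2 cancels.
  numerator   = (1)*(0.425) + (0.425)*(-0.257) = 0.315775.
  denominator = (1)^2 + (0.425)^2 + (-0.257)^2 = 1.246674.
  rho(1) = 0.315775 / 1.246674 = 0.2533.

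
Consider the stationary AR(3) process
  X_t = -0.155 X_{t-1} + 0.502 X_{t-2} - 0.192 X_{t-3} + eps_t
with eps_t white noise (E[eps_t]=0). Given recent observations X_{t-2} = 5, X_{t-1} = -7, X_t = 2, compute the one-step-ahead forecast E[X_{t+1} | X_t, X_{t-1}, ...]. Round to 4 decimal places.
E[X_{t+1} \mid \mathcal F_t] = -4.7840

For an AR(p) model X_t = c + sum_i phi_i X_{t-i} + eps_t, the
one-step-ahead conditional mean is
  E[X_{t+1} | X_t, ...] = c + sum_i phi_i X_{t+1-i}.
Substitute known values:
  E[X_{t+1} | ...] = (-0.155) * (2) + (0.502) * (-7) + (-0.192) * (5)
                   = -4.7840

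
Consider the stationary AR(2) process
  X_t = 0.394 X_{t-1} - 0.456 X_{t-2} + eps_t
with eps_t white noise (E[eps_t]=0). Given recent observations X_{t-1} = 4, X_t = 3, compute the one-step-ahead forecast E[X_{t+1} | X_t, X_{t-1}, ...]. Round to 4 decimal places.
E[X_{t+1} \mid \mathcal F_t] = -0.6420

For an AR(p) model X_t = c + sum_i phi_i X_{t-i} + eps_t, the
one-step-ahead conditional mean is
  E[X_{t+1} | X_t, ...] = c + sum_i phi_i X_{t+1-i}.
Substitute known values:
  E[X_{t+1} | ...] = (0.394) * (3) + (-0.456) * (4)
                   = -0.6420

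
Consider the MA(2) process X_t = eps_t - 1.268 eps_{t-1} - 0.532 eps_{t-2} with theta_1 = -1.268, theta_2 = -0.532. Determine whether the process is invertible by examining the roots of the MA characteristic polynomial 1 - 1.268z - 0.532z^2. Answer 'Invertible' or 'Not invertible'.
\text{Not invertible}

The MA(q) characteristic polynomial is P(z) = 1 - 1.268z - 0.532z^2.
Invertibility requires all roots to lie outside the unit circle, i.e. |z| > 1 for every root.
Set 1 + (-1.268) z + (-0.532) z^2 = 0, i.e. a z^2 + b z + c = 0 with a = -0.532, b = -1.268, c = 1.
Discriminant D = b^2 - 4ac = (-1.268)^2 - 4*(-0.532)*1 = 1.607824 - (-2.128) = 3.735824.
D >= 0, so the roots are real: z = (-b +/- sqrt(D)) / (2a) = (1.268 +/- 1.932828) / (-1.064).
  z_1 = (1.268 + 1.932828) / (-1.064) = -3.0083,   |z_1| = 3.0083.
  z_2 = (1.268 - 1.932828) / (-1.064) = 0.6248,   |z_2| = 0.6248.
Moduli of all roots: 3.0083, 0.6248.
All moduli strictly greater than 1? No.
Verdict: Not invertible.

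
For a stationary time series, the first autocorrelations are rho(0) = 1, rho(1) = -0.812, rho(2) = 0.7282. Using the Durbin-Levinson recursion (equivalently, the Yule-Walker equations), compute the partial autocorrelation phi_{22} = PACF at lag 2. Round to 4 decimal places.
\phi_{22} = 0.2021

The PACF at lag k is phi_{kk}, the last component of the solution
to the Yule-Walker system G_k phi = r_k where
  (G_k)_{ij} = rho(|i - j|), (r_k)_i = rho(i), i,j = 1..k.
Equivalently, Durbin-Levinson gives phi_{kk} iteratively:
  phi_{11} = rho(1)
  phi_{kk} = [rho(k) - sum_{j=1..k-1} phi_{k-1,j} rho(k-j)]
            / [1 - sum_{j=1..k-1} phi_{k-1,j} rho(j)],
  phi_{k,j} = phi_{k-1,j} - phi_{kk} phi_{k-1,k-j},  j = 1..k-1.
Step k = 1:
  phi_11 = rho(1) = -0.812.
Step k = 2:
  phi_22 = [rho(2) - phi_11 rho(1)] / [1 - phi_11 rho(1)] = [0.7282 - (-0.812)(-0.812)] / [1 - (-0.812)(-0.812)]
         = 0.068856 / 0.340656 = 0.2021.
Therefore phi_{22} = 0.2021.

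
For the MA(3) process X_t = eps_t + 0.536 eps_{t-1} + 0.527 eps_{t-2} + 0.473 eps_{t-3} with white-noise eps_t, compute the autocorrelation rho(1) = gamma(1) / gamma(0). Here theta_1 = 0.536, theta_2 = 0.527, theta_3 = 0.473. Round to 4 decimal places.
\rho(1) = 0.5969

For an MA(q) process with theta_0 = 1, the autocovariance is
  gamma(k) = sigma^2 * sum_{i=0..q-k} theta_i * theta_{i+k},
and rho(k) = gamma(k) / gamma(0). Sigma^2 cancels.
  numerator   = (1)*(0.536) + (0.536)*(0.527) + (0.527)*(0.473) = 1.067743.
  denominator = (1)^2 + (0.536)^2 + (0.527)^2 + (0.473)^2 = 1.788754.
  rho(1) = 1.067743 / 1.788754 = 0.5969.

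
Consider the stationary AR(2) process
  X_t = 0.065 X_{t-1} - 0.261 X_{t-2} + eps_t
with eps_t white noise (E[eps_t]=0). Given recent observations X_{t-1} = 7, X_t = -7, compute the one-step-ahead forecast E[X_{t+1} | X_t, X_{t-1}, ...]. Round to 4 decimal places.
E[X_{t+1} \mid \mathcal F_t] = -2.2820

For an AR(p) model X_t = c + sum_i phi_i X_{t-i} + eps_t, the
one-step-ahead conditional mean is
  E[X_{t+1} | X_t, ...] = c + sum_i phi_i X_{t+1-i}.
Substitute known values:
  E[X_{t+1} | ...] = (0.065) * (-7) + (-0.261) * (7)
                   = -2.2820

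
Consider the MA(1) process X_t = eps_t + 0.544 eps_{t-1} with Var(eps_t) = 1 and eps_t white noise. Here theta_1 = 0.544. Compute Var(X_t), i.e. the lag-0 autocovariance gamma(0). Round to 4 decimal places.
\gamma(0) = 1.2959

For an MA(q) process X_t = eps_t + sum_i theta_i eps_{t-i} with
Var(eps_t) = sigma^2, the variance is
  gamma(0) = sigma^2 * (1 + sum_i theta_i^2).
  sum_i theta_i^2 = (0.544)^2 = 0.295936.
  gamma(0) = 1 * (1 + 0.295936) = 1 * 1.295936 = 1.295936, which rounds to 1.2959.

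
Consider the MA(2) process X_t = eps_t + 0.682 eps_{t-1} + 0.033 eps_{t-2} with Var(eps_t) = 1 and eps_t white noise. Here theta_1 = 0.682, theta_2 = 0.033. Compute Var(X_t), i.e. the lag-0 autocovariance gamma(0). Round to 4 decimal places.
\gamma(0) = 1.4662

For an MA(q) process X_t = eps_t + sum_i theta_i eps_{t-i} with
Var(eps_t) = sigma^2, the variance is
  gamma(0) = sigma^2 * (1 + sum_i theta_i^2).
  sum_i theta_i^2 = (0.682)^2 + (0.033)^2 = 0.465124 + 0.001089 = 0.466213.
  gamma(0) = 1 * (1 + 0.466213) = 1 * 1.466213 = 1.466213, which rounds to 1.4662.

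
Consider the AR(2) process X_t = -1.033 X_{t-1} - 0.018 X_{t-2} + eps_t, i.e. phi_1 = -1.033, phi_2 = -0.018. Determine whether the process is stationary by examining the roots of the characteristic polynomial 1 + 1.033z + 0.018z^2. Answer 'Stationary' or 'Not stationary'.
\text{Not stationary}

The AR(p) characteristic polynomial is P(z) = 1 + 1.033z + 0.018z^2.
Stationarity requires all roots to lie outside the unit circle, i.e. |z| > 1 for every root.
Set 1 + (1.033) z + (0.018) z^2 = 0, i.e. a z^2 + b z + c = 0 with a = 0.018, b = 1.033, c = 1.
Discriminant D = b^2 - 4ac = (1.033)^2 - 4*(0.018)*1 = 1.067089 - (0.072) = 0.995089.
D >= 0, so the roots are real: z = (-b +/- sqrt(D)) / (2a) = (-1.033 +/- 0.997541) / (0.036).
  z_1 = (-1.033 + 0.997541) / (0.036) = -0.985,   |z_1| = 0.985.
  z_2 = (-1.033 - 0.997541) / (0.036) = -56.4039,   |z_2| = 56.4039.
Moduli of all roots: 0.9850, 56.4039.
All moduli strictly greater than 1? No.
Verdict: Not stationary.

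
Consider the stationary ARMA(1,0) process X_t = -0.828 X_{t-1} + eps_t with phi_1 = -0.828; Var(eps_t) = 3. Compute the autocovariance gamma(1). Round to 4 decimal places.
\gamma(1) = -7.9004

Multiply the model equation by X_{t-k} and take expectations. With theta_0 = psi_0 = 1 and psi_j the MA(infinity) weights, this gives
  gamma(k) - sum_i phi_i gamma(k-i) = c_k,
  c_k = sigma^2 * sum_{j=k..q} theta_j psi_{j-k}   (c_k = 0 for k > q),
using gamma(-m) = gamma(m).
Pure AR (q = 0): c_0 = sigma^2 = 3, c_k = 0 for k >= 1.
Equations for k = 0 and k = 1 (AR order 1):
  gamma(0) = phi_1 gamma(1) + c_0
  gamma(1) = phi_1 gamma(0) + c_1
Substituting the second into the first: gamma(0) (1 - phi_1^2) = c_0 + phi_1 c_1, so
  gamma(0) = c_0 / (1 - phi_1^2) = 3 / (1 - (-0.828)^2) = 3 / 0.314416 = 9.541499.
  gamma(1) = phi_1 gamma(0) = (-0.828)(9.541499) = -7.900361.
Therefore gamma(1) = -7.9004 (to 4 decimal places).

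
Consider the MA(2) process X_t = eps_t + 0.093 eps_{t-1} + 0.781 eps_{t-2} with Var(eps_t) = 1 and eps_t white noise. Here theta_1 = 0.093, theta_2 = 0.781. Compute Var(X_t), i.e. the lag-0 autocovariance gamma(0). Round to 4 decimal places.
\gamma(0) = 1.6186

For an MA(q) process X_t = eps_t + sum_i theta_i eps_{t-i} with
Var(eps_t) = sigma^2, the variance is
  gamma(0) = sigma^2 * (1 + sum_i theta_i^2).
  sum_i theta_i^2 = (0.093)^2 + (0.781)^2 = 0.008649 + 0.609961 = 0.61861.
  gamma(0) = 1 * (1 + 0.61861) = 1 * 1.61861 = 1.61861, which rounds to 1.6186.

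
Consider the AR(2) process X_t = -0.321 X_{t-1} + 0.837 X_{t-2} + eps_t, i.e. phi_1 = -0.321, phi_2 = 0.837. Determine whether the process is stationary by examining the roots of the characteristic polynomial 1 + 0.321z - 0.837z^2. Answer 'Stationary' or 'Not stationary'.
\text{Not stationary}

The AR(p) characteristic polynomial is P(z) = 1 + 0.321z - 0.837z^2.
Stationarity requires all roots to lie outside the unit circle, i.e. |z| > 1 for every root.
Set 1 + (0.321) z + (-0.837) z^2 = 0, i.e. a z^2 + b z + c = 0 with a = -0.837, b = 0.321, c = 1.
Discriminant D = b^2 - 4ac = (0.321)^2 - 4*(-0.837)*1 = 0.103041 - (-3.348) = 3.451041.
D >= 0, so the roots are real: z = (-b +/- sqrt(D)) / (2a) = (-0.321 +/- 1.857698) / (-1.674).
  z_1 = (-0.321 + 1.857698) / (-1.674) = -0.918,   |z_1| = 0.918.
  z_2 = (-0.321 - 1.857698) / (-1.674) = 1.3015,   |z_2| = 1.3015.
Moduli of all roots: 0.9180, 1.3015.
All moduli strictly greater than 1? No.
Verdict: Not stationary.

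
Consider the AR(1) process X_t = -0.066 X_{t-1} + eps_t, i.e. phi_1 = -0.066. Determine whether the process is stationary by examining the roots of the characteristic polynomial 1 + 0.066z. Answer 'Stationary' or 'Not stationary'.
\text{Stationary}

The AR(p) characteristic polynomial is P(z) = 1 + 0.066z.
Stationarity requires all roots to lie outside the unit circle, i.e. |z| > 1 for every root.
This is linear in z: 1 + (0.066) z = 0  =>  z = -1/(0.066) = -15.151515,  |z| = 15.151515.
Moduli of all roots: 15.1515.
All moduli strictly greater than 1? Yes.
Verdict: Stationary.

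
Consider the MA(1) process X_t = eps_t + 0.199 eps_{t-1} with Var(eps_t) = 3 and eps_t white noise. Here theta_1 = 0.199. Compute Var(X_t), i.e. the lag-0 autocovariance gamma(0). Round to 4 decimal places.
\gamma(0) = 3.1188

For an MA(q) process X_t = eps_t + sum_i theta_i eps_{t-i} with
Var(eps_t) = sigma^2, the variance is
  gamma(0) = sigma^2 * (1 + sum_i theta_i^2).
  sum_i theta_i^2 = (0.199)^2 = 0.039601.
  gamma(0) = 3 * (1 + 0.039601) = 3 * 1.039601 = 3.118803, which rounds to 3.1188.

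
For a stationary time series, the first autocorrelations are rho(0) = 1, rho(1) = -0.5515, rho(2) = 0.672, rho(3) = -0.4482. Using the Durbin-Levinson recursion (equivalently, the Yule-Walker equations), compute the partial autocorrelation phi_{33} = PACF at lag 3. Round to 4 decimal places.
\phi_{33} = 0.0360

The PACF at lag k is phi_{kk}, the last component of the solution
to the Yule-Walker system G_k phi = r_k where
  (G_k)_{ij} = rho(|i - j|), (r_k)_i = rho(i), i,j = 1..k.
Equivalently, Durbin-Levinson gives phi_{kk} iteratively:
  phi_{11} = rho(1)
  phi_{kk} = [rho(k) - sum_{j=1..k-1} phi_{k-1,j} rho(k-j)]
            / [1 - sum_{j=1..k-1} phi_{k-1,j} rho(j)],
  phi_{k,j} = phi_{k-1,j} - phi_{kk} phi_{k-1,k-j},  j = 1..k-1.
Step k = 1:
  phi_11 = rho(1) = -0.5515.
Step k = 2:
  phi_22 = [rho(2) - phi_11 rho(1)] / [1 - phi_11 rho(1)] = [0.672 - (-0.5515)(-0.5515)] / [1 - (-0.5515)(-0.5515)]
         = 0.36784775 / 0.69584775 = 0.528633.
  Update: phi_21 = phi_11 - phi_22 phi_11 = -0.5515 - (0.528633)(-0.5515) = -0.259959.
Step k = 3:
  phi_33 = [rho(3) - phi_21 rho(2) - phi_22 rho(1)] / [1 - phi_21 rho(1) - phi_22 rho(2)]
    numerator   = -0.4482 - (-0.259959)(0.672) - (0.528633)(-0.5515) = 0.01803339
    denominator = 1 - (-0.259959)(-0.5515) - (0.528633)(0.672) = 0.50139147
  phi_33 = 0.01803339 / 0.50139147 = 0.036.
Therefore phi_{33} = 0.0360.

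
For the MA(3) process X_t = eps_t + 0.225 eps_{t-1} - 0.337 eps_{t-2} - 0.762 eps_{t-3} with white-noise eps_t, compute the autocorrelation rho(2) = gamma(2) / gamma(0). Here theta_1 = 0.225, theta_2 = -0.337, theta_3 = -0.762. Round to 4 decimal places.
\rho(2) = -0.2914

For an MA(q) process with theta_0 = 1, the autocovariance is
  gamma(k) = sigma^2 * sum_{i=0..q-k} theta_i * theta_{i+k},
and rho(k) = gamma(k) / gamma(0). Sigma^2 cancels.
  numerator   = (1)*(-0.337) + (0.225)*(-0.762) = -0.50845.
  denominator = (1)^2 + (0.225)^2 + (-0.337)^2 + (-0.762)^2 = 1.744838.
  rho(2) = -0.50845 / 1.744838 = -0.2914.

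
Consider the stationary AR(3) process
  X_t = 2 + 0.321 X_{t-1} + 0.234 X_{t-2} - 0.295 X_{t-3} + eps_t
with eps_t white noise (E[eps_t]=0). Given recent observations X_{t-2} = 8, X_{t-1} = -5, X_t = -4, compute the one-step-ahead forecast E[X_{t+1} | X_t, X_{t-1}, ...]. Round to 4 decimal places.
E[X_{t+1} \mid \mathcal F_t] = -2.8140

For an AR(p) model X_t = c + sum_i phi_i X_{t-i} + eps_t, the
one-step-ahead conditional mean is
  E[X_{t+1} | X_t, ...] = c + sum_i phi_i X_{t+1-i}.
Substitute known values:
  E[X_{t+1} | ...] = 2 + (0.321) * (-4) + (0.234) * (-5) + (-0.295) * (8)
                   = -2.8140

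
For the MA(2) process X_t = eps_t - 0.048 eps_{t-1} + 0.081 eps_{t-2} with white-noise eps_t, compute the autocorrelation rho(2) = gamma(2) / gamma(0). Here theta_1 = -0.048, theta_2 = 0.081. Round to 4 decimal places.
\rho(2) = 0.0803

For an MA(q) process with theta_0 = 1, the autocovariance is
  gamma(k) = sigma^2 * sum_{i=0..q-k} theta_i * theta_{i+k},
and rho(k) = gamma(k) / gamma(0). Sigma^2 cancels.
  numerator   = (1)*(0.081) = 0.081.
  denominator = (1)^2 + (-0.048)^2 + (0.081)^2 = 1.008865.
  rho(2) = 0.081 / 1.008865 = 0.0803.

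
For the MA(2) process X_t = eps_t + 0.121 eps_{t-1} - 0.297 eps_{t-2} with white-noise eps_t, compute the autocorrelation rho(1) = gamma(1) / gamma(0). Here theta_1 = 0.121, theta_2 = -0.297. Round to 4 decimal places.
\rho(1) = 0.0771

For an MA(q) process with theta_0 = 1, the autocovariance is
  gamma(k) = sigma^2 * sum_{i=0..q-k} theta_i * theta_{i+k},
and rho(k) = gamma(k) / gamma(0). Sigma^2 cancels.
  numerator   = (1)*(0.121) + (0.121)*(-0.297) = 0.085063.
  denominator = (1)^2 + (0.121)^2 + (-0.297)^2 = 1.10285.
  rho(1) = 0.085063 / 1.10285 = 0.0771.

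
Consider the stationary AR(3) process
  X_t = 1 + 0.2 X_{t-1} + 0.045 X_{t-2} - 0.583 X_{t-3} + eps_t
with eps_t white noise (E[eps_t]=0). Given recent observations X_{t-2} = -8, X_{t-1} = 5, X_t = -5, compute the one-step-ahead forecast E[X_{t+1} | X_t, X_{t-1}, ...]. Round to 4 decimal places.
E[X_{t+1} \mid \mathcal F_t] = 4.8890

For an AR(p) model X_t = c + sum_i phi_i X_{t-i} + eps_t, the
one-step-ahead conditional mean is
  E[X_{t+1} | X_t, ...] = c + sum_i phi_i X_{t+1-i}.
Substitute known values:
  E[X_{t+1} | ...] = 1 + (0.2) * (-5) + (0.045) * (5) + (-0.583) * (-8)
                   = 4.8890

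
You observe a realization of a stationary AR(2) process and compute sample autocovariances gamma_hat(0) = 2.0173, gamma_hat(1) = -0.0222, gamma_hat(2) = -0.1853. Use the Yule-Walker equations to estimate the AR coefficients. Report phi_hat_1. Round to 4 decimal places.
\hat\phi_{1} = -0.0120

The Yule-Walker equations for an AR(p) process read, in matrix form,
  Gamma_p phi = r_p,   with   (Gamma_p)_{ij} = gamma(|i - j|),
                       (r_p)_i = gamma(i),   i,j = 1..p.
Substitute the sample gammas (Toeplitz matrix and right-hand side of size 2):
  Gamma_p = [[2.0173, -0.0222], [-0.0222, 2.0173]]
  r_p     = [-0.0222, -0.1853]
Written out:
  2.0173 phi_1 - 0.0222 phi_2 = -0.0222
  -0.0222 phi_1 + 2.0173 phi_2 = -0.1853
Solve by Cramer's rule:
  det = gamma(0)^2 - gamma(1)^2 = (2.0173)^2 - (-0.0222)^2 = 4.06949929 - 0.00049284 = 4.06900645
  phi_hat_1 = [gamma(1) gamma(0) - gamma(1) gamma(2)] / det = [(-0.0222)(2.0173) - (-0.0222)(-0.1853)] / 4.06900645 = -0.04889772 / 4.06900645 = -0.012
  phi_hat_2 = [gamma(0) gamma(2) - gamma(1)^2] / det = [(2.0173)(-0.1853) - (-0.0222)^2] / 4.06900645 = -0.37429853 / 4.06900645 = -0.092
So phi_hat = [-0.0120, -0.0920].
Therefore phi_hat_1 = -0.0120.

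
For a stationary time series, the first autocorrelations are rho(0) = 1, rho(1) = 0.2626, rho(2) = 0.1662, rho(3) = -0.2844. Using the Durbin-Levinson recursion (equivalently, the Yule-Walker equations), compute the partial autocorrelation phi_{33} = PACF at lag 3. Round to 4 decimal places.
\phi_{33} = -0.3811

The PACF at lag k is phi_{kk}, the last component of the solution
to the Yule-Walker system G_k phi = r_k where
  (G_k)_{ij} = rho(|i - j|), (r_k)_i = rho(i), i,j = 1..k.
Equivalently, Durbin-Levinson gives phi_{kk} iteratively:
  phi_{11} = rho(1)
  phi_{kk} = [rho(k) - sum_{j=1..k-1} phi_{k-1,j} rho(k-j)]
            / [1 - sum_{j=1..k-1} phi_{k-1,j} rho(j)],
  phi_{k,j} = phi_{k-1,j} - phi_{kk} phi_{k-1,k-j},  j = 1..k-1.
Step k = 1:
  phi_11 = rho(1) = 0.2626.
Step k = 2:
  phi_22 = [rho(2) - phi_11 rho(1)] / [1 - phi_11 rho(1)] = [0.1662 - (0.2626)(0.2626)] / [1 - (0.2626)(0.2626)]
         = 0.09724124 / 0.93104124 = 0.104444.
  Update: phi_21 = phi_11 - phi_22 phi_11 = 0.2626 - (0.104444)(0.2626) = 0.235173.
Step k = 3:
  phi_33 = [rho(3) - phi_21 rho(2) - phi_22 rho(1)] / [1 - phi_21 rho(1) - phi_22 rho(2)]
    numerator   = -0.2844 - (0.235173)(0.1662) - (0.104444)(0.2626) = -0.35091265
    denominator = 1 - (0.235173)(0.2626) - (0.104444)(0.1662) = 0.92088502
  phi_33 = -0.35091265 / 0.92088502 = -0.3811.
Therefore phi_{33} = -0.3811.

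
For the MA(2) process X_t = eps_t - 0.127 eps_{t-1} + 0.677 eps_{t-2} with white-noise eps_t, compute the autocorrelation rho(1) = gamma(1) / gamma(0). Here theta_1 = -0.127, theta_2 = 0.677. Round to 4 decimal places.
\rho(1) = -0.1444

For an MA(q) process with theta_0 = 1, the autocovariance is
  gamma(k) = sigma^2 * sum_{i=0..q-k} theta_i * theta_{i+k},
and rho(k) = gamma(k) / gamma(0). Sigma^2 cancels.
  numerator   = (1)*(-0.127) + (-0.127)*(0.677) = -0.212979.
  denominator = (1)^2 + (-0.127)^2 + (0.677)^2 = 1.474458.
  rho(1) = -0.212979 / 1.474458 = -0.1444.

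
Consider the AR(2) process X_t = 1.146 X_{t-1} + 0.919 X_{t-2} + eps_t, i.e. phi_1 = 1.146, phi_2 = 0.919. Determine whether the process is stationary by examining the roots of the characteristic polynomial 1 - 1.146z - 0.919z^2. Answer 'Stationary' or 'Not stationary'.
\text{Not stationary}

The AR(p) characteristic polynomial is P(z) = 1 - 1.146z - 0.919z^2.
Stationarity requires all roots to lie outside the unit circle, i.e. |z| > 1 for every root.
Set 1 + (-1.146) z + (-0.919) z^2 = 0, i.e. a z^2 + b z + c = 0 with a = -0.919, b = -1.146, c = 1.
Discriminant D = b^2 - 4ac = (-1.146)^2 - 4*(-0.919)*1 = 1.313316 - (-3.676) = 4.989316.
D >= 0, so the roots are real: z = (-b +/- sqrt(D)) / (2a) = (1.146 +/- 2.233678) / (-1.838).
  z_1 = (1.146 + 2.233678) / (-1.838) = -1.8388,   |z_1| = 1.8388.
  z_2 = (1.146 - 2.233678) / (-1.838) = 0.5918,   |z_2| = 0.5918.
Moduli of all roots: 1.8388, 0.5918.
All moduli strictly greater than 1? No.
Verdict: Not stationary.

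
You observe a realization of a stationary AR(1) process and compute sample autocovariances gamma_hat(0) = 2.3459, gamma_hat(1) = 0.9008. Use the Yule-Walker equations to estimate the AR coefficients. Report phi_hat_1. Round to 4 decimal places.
\hat\phi_{1} = 0.3840

The Yule-Walker equations for an AR(p) process read, in matrix form,
  Gamma_p phi = r_p,   with   (Gamma_p)_{ij} = gamma(|i - j|),
                       (r_p)_i = gamma(i),   i,j = 1..p.
Substitute the sample gammas (Toeplitz matrix and right-hand side of size 1):
  Gamma_p = [[2.3459]]
  r_p     = [0.9008]
With p = 1 this is the single equation gamma(0) phi_1 = gamma(1):
  phi_hat_1 = gamma(1) / gamma(0) = 0.9008 / 2.3459 = 0.3840.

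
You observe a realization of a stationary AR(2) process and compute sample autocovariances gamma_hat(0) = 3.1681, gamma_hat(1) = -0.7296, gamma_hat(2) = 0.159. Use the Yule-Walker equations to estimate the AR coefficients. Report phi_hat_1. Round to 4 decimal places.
\hat\phi_{1} = -0.2310

The Yule-Walker equations for an AR(p) process read, in matrix form,
  Gamma_p phi = r_p,   with   (Gamma_p)_{ij} = gamma(|i - j|),
                       (r_p)_i = gamma(i),   i,j = 1..p.
Substitute the sample gammas (Toeplitz matrix and right-hand side of size 2):
  Gamma_p = [[3.1681, -0.7296], [-0.7296, 3.1681]]
  r_p     = [-0.7296, 0.159]
Written out:
  3.1681 phi_1 - 0.7296 phi_2 = -0.7296
  -0.7296 phi_1 + 3.1681 phi_2 = 0.159
Solve by Cramer's rule:
  det = gamma(0)^2 - gamma(1)^2 = (3.1681)^2 - (-0.7296)^2 = 10.03685761 - 0.53231616 = 9.50454145
  phi_hat_1 = [gamma(1) gamma(0) - gamma(1) gamma(2)] / det = [(-0.7296)(3.1681) - (-0.7296)(0.159)] / 9.50454145 = -2.19543936 / 9.50454145 = -0.231
  phi_hat_2 = [gamma(0) gamma(2) - gamma(1)^2] / det = [(3.1681)(0.159) - (-0.7296)^2] / 9.50454145 = -0.02858826 / 9.50454145 = -0.003
So phi_hat = [-0.2310, -0.0030].
Therefore phi_hat_1 = -0.2310.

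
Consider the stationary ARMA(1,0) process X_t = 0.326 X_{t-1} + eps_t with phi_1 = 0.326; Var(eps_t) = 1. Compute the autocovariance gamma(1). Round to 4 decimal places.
\gamma(1) = 0.3648

Multiply the model equation by X_{t-k} and take expectations. With theta_0 = psi_0 = 1 and psi_j the MA(infinity) weights, this gives
  gamma(k) - sum_i phi_i gamma(k-i) = c_k,
  c_k = sigma^2 * sum_{j=k..q} theta_j psi_{j-k}   (c_k = 0 for k > q),
using gamma(-m) = gamma(m).
Pure AR (q = 0): c_0 = sigma^2 = 1, c_k = 0 for k >= 1.
Equations for k = 0 and k = 1 (AR order 1):
  gamma(0) = phi_1 gamma(1) + c_0
  gamma(1) = phi_1 gamma(0) + c_1
Substituting the second into the first: gamma(0) (1 - phi_1^2) = c_0 + phi_1 c_1, so
  gamma(0) = c_0 / (1 - phi_1^2) = 1 / (1 - (0.326)^2) = 1 / 0.893724 = 1.118914.
  gamma(1) = phi_1 gamma(0) = (0.326)(1.118914) = 0.364766.
Therefore gamma(1) = 0.3648 (to 4 decimal places).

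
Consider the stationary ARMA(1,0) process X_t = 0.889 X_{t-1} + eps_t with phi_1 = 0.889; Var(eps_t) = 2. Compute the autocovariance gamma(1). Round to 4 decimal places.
\gamma(1) = 8.4796

Multiply the model equation by X_{t-k} and take expectations. With theta_0 = psi_0 = 1 and psi_j the MA(infinity) weights, this gives
  gamma(k) - sum_i phi_i gamma(k-i) = c_k,
  c_k = sigma^2 * sum_{j=k..q} theta_j psi_{j-k}   (c_k = 0 for k > q),
using gamma(-m) = gamma(m).
Pure AR (q = 0): c_0 = sigma^2 = 2, c_k = 0 for k >= 1.
Equations for k = 0 and k = 1 (AR order 1):
  gamma(0) = phi_1 gamma(1) + c_0
  gamma(1) = phi_1 gamma(0) + c_1
Substituting the second into the first: gamma(0) (1 - phi_1^2) = c_0 + phi_1 c_1, so
  gamma(0) = c_0 / (1 - phi_1^2) = 2 / (1 - (0.889)^2) = 2 / 0.209679 = 9.53839.
  gamma(1) = phi_1 gamma(0) = (0.889)(9.53839) = 8.479628.
Therefore gamma(1) = 8.4796 (to 4 decimal places).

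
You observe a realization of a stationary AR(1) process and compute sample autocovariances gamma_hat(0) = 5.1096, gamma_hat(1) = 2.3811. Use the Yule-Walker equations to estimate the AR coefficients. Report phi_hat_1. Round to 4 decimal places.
\hat\phi_{1} = 0.4660

The Yule-Walker equations for an AR(p) process read, in matrix form,
  Gamma_p phi = r_p,   with   (Gamma_p)_{ij} = gamma(|i - j|),
                       (r_p)_i = gamma(i),   i,j = 1..p.
Substitute the sample gammas (Toeplitz matrix and right-hand side of size 1):
  Gamma_p = [[5.1096]]
  r_p     = [2.3811]
With p = 1 this is the single equation gamma(0) phi_1 = gamma(1):
  phi_hat_1 = gamma(1) / gamma(0) = 2.3811 / 5.1096 = 0.4660.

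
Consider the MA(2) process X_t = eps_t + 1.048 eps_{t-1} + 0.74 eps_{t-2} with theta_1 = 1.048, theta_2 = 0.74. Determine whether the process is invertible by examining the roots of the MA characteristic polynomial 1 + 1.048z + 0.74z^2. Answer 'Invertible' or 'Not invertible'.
\text{Invertible}

The MA(q) characteristic polynomial is P(z) = 1 + 1.048z + 0.74z^2.
Invertibility requires all roots to lie outside the unit circle, i.e. |z| > 1 for every root.
Set 1 + (1.048) z + (0.74) z^2 = 0, i.e. a z^2 + b z + c = 0 with a = 0.74, b = 1.048, c = 1.
Discriminant D = b^2 - 4ac = (1.048)^2 - 4*(0.74)*1 = 1.098304 - (2.96) = -1.861696.
D < 0, so the roots are the complex-conjugate pair z = (-b +/- i sqrt(-D)) / (2a) = -0.7081 +/- 0.9219i.
For a conjugate pair |z|^2 = z * conj(z) = (product of roots) = c/a = 1/(0.74) = 1.351351, so |z| = sqrt(1.351351) = 1.1625 for both roots.
Moduli of all roots: 1.1625, 1.1625.
All moduli strictly greater than 1? Yes.
Verdict: Invertible.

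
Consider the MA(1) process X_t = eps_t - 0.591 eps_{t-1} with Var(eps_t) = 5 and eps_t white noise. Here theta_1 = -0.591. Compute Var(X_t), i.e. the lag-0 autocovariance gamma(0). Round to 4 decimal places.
\gamma(0) = 6.7464

For an MA(q) process X_t = eps_t + sum_i theta_i eps_{t-i} with
Var(eps_t) = sigma^2, the variance is
  gamma(0) = sigma^2 * (1 + sum_i theta_i^2).
  sum_i theta_i^2 = (-0.591)^2 = 0.349281.
  gamma(0) = 5 * (1 + 0.349281) = 5 * 1.349281 = 6.746405, which rounds to 6.7464.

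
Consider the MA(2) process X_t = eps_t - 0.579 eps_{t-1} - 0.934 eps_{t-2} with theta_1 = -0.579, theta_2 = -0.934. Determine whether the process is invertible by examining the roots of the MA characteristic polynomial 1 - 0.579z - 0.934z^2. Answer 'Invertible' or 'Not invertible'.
\text{Not invertible}

The MA(q) characteristic polynomial is P(z) = 1 - 0.579z - 0.934z^2.
Invertibility requires all roots to lie outside the unit circle, i.e. |z| > 1 for every root.
Set 1 + (-0.579) z + (-0.934) z^2 = 0, i.e. a z^2 + b z + c = 0 with a = -0.934, b = -0.579, c = 1.
Discriminant D = b^2 - 4ac = (-0.579)^2 - 4*(-0.934)*1 = 0.335241 - (-3.736) = 4.071241.
D >= 0, so the roots are real: z = (-b +/- sqrt(D)) / (2a) = (0.579 +/- 2.017732) / (-1.868).
  z_1 = (0.579 + 2.017732) / (-1.868) = -1.3901,   |z_1| = 1.3901.
  z_2 = (0.579 - 2.017732) / (-1.868) = 0.7702,   |z_2| = 0.7702.
Moduli of all roots: 1.3901, 0.7702.
All moduli strictly greater than 1? No.
Verdict: Not invertible.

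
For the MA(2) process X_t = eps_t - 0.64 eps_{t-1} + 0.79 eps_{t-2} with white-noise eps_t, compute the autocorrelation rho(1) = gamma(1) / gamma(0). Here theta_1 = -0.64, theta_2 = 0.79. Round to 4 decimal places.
\rho(1) = -0.5633

For an MA(q) process with theta_0 = 1, the autocovariance is
  gamma(k) = sigma^2 * sum_{i=0..q-k} theta_i * theta_{i+k},
and rho(k) = gamma(k) / gamma(0). Sigma^2 cancels.
  numerator   = (1)*(-0.64) + (-0.64)*(0.79) = -1.1456.
  denominator = (1)^2 + (-0.64)^2 + (0.79)^2 = 2.0337.
  rho(1) = -1.1456 / 2.0337 = -0.5633.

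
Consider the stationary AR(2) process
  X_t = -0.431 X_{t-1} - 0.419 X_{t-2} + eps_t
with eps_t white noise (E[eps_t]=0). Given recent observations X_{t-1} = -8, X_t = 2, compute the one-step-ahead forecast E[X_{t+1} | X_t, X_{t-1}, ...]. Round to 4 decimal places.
E[X_{t+1} \mid \mathcal F_t] = 2.4900

For an AR(p) model X_t = c + sum_i phi_i X_{t-i} + eps_t, the
one-step-ahead conditional mean is
  E[X_{t+1} | X_t, ...] = c + sum_i phi_i X_{t+1-i}.
Substitute known values:
  E[X_{t+1} | ...] = (-0.431) * (2) + (-0.419) * (-8)
                   = 2.4900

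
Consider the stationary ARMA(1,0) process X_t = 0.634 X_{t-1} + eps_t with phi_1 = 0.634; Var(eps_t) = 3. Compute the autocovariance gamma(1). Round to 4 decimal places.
\gamma(1) = 3.1804

Multiply the model equation by X_{t-k} and take expectations. With theta_0 = psi_0 = 1 and psi_j the MA(infinity) weights, this gives
  gamma(k) - sum_i phi_i gamma(k-i) = c_k,
  c_k = sigma^2 * sum_{j=k..q} theta_j psi_{j-k}   (c_k = 0 for k > q),
using gamma(-m) = gamma(m).
Pure AR (q = 0): c_0 = sigma^2 = 3, c_k = 0 for k >= 1.
Equations for k = 0 and k = 1 (AR order 1):
  gamma(0) = phi_1 gamma(1) + c_0
  gamma(1) = phi_1 gamma(0) + c_1
Substituting the second into the first: gamma(0) (1 - phi_1^2) = c_0 + phi_1 c_1, so
  gamma(0) = c_0 / (1 - phi_1^2) = 3 / (1 - (0.634)^2) = 3 / 0.598044 = 5.016353.
  gamma(1) = phi_1 gamma(0) = (0.634)(5.016353) = 3.180368.
Therefore gamma(1) = 3.1804 (to 4 decimal places).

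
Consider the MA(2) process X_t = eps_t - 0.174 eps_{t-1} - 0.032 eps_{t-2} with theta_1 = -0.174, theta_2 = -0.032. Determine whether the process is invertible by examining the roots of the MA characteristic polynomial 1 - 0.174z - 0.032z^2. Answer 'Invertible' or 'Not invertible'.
\text{Invertible}

The MA(q) characteristic polynomial is P(z) = 1 - 0.174z - 0.032z^2.
Invertibility requires all roots to lie outside the unit circle, i.e. |z| > 1 for every root.
Set 1 + (-0.174) z + (-0.032) z^2 = 0, i.e. a z^2 + b z + c = 0 with a = -0.032, b = -0.174, c = 1.
Discriminant D = b^2 - 4ac = (-0.174)^2 - 4*(-0.032)*1 = 0.030276 - (-0.128) = 0.158276.
D >= 0, so the roots are real: z = (-b +/- sqrt(D)) / (2a) = (0.174 +/- 0.397839) / (-0.064).
  z_1 = (0.174 + 0.397839) / (-0.064) = -8.935,   |z_1| = 8.935.
  z_2 = (0.174 - 0.397839) / (-0.064) = 3.4975,   |z_2| = 3.4975.
Moduli of all roots: 8.9350, 3.4975.
All moduli strictly greater than 1? Yes.
Verdict: Invertible.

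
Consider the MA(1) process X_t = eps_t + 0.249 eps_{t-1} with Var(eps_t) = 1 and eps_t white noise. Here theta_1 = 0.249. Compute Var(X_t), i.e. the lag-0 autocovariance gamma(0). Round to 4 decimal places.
\gamma(0) = 1.0620

For an MA(q) process X_t = eps_t + sum_i theta_i eps_{t-i} with
Var(eps_t) = sigma^2, the variance is
  gamma(0) = sigma^2 * (1 + sum_i theta_i^2).
  sum_i theta_i^2 = (0.249)^2 = 0.062001.
  gamma(0) = 1 * (1 + 0.062001) = 1 * 1.062001 = 1.062001, which rounds to 1.0620.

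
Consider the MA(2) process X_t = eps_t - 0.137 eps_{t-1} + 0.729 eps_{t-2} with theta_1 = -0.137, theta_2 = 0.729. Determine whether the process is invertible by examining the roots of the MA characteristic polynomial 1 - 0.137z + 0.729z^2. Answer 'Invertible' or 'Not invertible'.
\text{Invertible}

The MA(q) characteristic polynomial is P(z) = 1 - 0.137z + 0.729z^2.
Invertibility requires all roots to lie outside the unit circle, i.e. |z| > 1 for every root.
Set 1 + (-0.137) z + (0.729) z^2 = 0, i.e. a z^2 + b z + c = 0 with a = 0.729, b = -0.137, c = 1.
Discriminant D = b^2 - 4ac = (-0.137)^2 - 4*(0.729)*1 = 0.018769 - (2.916) = -2.897231.
D < 0, so the roots are the complex-conjugate pair z = (-b +/- i sqrt(-D)) / (2a) = 0.094 +/- 1.1674i.
For a conjugate pair |z|^2 = z * conj(z) = (product of roots) = c/a = 1/(0.729) = 1.371742, so |z| = sqrt(1.371742) = 1.1712 for both roots.
Moduli of all roots: 1.1712, 1.1712.
All moduli strictly greater than 1? Yes.
Verdict: Invertible.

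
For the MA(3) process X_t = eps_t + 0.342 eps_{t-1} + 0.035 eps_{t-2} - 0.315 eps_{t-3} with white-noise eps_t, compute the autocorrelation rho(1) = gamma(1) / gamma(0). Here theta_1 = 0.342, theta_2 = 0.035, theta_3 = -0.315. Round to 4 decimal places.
\rho(1) = 0.2817

For an MA(q) process with theta_0 = 1, the autocovariance is
  gamma(k) = sigma^2 * sum_{i=0..q-k} theta_i * theta_{i+k},
and rho(k) = gamma(k) / gamma(0). Sigma^2 cancels.
  numerator   = (1)*(0.342) + (0.342)*(0.035) + (0.035)*(-0.315) = 0.342945.
  denominator = (1)^2 + (0.342)^2 + (0.035)^2 + (-0.315)^2 = 1.217414.
  rho(1) = 0.342945 / 1.217414 = 0.2817.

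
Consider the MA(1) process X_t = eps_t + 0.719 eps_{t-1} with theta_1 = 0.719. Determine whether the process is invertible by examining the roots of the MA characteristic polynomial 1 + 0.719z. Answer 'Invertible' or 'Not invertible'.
\text{Invertible}

The MA(q) characteristic polynomial is P(z) = 1 + 0.719z.
Invertibility requires all roots to lie outside the unit circle, i.e. |z| > 1 for every root.
This is linear in z: 1 + (0.719) z = 0  =>  z = -1/(0.719) = -1.390821,  |z| = 1.390821.
Moduli of all roots: 1.3908.
All moduli strictly greater than 1? Yes.
Verdict: Invertible.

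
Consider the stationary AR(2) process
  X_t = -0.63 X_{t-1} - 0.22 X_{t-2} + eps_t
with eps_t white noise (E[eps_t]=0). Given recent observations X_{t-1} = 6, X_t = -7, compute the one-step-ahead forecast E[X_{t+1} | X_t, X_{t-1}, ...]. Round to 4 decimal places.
E[X_{t+1} \mid \mathcal F_t] = 3.0900

For an AR(p) model X_t = c + sum_i phi_i X_{t-i} + eps_t, the
one-step-ahead conditional mean is
  E[X_{t+1} | X_t, ...] = c + sum_i phi_i X_{t+1-i}.
Substitute known values:
  E[X_{t+1} | ...] = (-0.63) * (-7) + (-0.22) * (6)
                   = 3.0900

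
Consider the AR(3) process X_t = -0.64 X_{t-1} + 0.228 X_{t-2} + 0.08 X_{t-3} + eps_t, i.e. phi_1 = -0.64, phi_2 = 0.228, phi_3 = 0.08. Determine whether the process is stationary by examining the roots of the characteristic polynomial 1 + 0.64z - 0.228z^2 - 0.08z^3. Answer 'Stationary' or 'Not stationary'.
\text{Stationary}

The AR(p) characteristic polynomial is P(z) = 1 + 0.64z - 0.228z^2 - 0.08z^3.
Stationarity requires all roots to lie outside the unit circle, i.e. |z| > 1 for every root.
Degree 3: look for a simple real root z0 first, then factor out (1 - z/z0) and solve the remaining quadratic.
Testing z0 = -1.25: P(-1.25) = 1 + (0.64)(-1.25) + (-0.228)(-1.25)^2 + (-0.08)(-1.25)^3
  = 1 + (-0.8) + (-0.35625) + (0.15625) = 0.  So z_0 = -1.25 is a root, |z_0| = 1.25.
Divide out the factor (1 + 0.8 z) = (1 - z/z0) (since 1/z0 = -0.8):
  P(z) = (1 + 0.8 z)(1 + (-0.16) z + (-0.1) z^2)
  [check: z-coef -0.16 - (-0.8) = 0.64; z^2-coef -0.1 - (-0.8)(-0.16) = -0.228; z^3-coef -(-0.8)(-0.1) = -0.08.]
Remaining roots from the quadratic factor 1 + (-0.16) z + (-0.1) z^2:
  Set 1 + (-0.16) z + (-0.1) z^2 = 0, i.e. a z^2 + b z + c = 0 with a = -0.1, b = -0.16, c = 1.
  Discriminant D = b^2 - 4ac = (-0.16)^2 - 4*(-0.1)*1 = 0.0256 - (-0.4) = 0.4256.
  D >= 0, so the roots are real: z = (-b +/- sqrt(D)) / (2a) = (0.16 +/- 0.65238) / (-0.2).
    z_1 = (0.16 + 0.65238) / (-0.2) = -4.0619,   |z_1| = 4.0619.
    z_2 = (0.16 - 0.65238) / (-0.2) = 2.4619,   |z_2| = 2.4619.
Moduli of all roots: 1.2500, 4.0619, 2.4619.
All moduli strictly greater than 1? Yes.
Verdict: Stationary.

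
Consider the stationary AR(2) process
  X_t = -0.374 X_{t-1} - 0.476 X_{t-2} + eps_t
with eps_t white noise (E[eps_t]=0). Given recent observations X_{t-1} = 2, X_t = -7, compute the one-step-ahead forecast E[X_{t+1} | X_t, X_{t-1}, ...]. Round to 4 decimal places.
E[X_{t+1} \mid \mathcal F_t] = 1.6660

For an AR(p) model X_t = c + sum_i phi_i X_{t-i} + eps_t, the
one-step-ahead conditional mean is
  E[X_{t+1} | X_t, ...] = c + sum_i phi_i X_{t+1-i}.
Substitute known values:
  E[X_{t+1} | ...] = (-0.374) * (-7) + (-0.476) * (2)
                   = 1.6660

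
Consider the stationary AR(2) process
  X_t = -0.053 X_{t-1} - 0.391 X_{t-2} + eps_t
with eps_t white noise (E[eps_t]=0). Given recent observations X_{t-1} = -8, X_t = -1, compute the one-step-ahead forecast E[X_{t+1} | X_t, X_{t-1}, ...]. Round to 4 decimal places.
E[X_{t+1} \mid \mathcal F_t] = 3.1810

For an AR(p) model X_t = c + sum_i phi_i X_{t-i} + eps_t, the
one-step-ahead conditional mean is
  E[X_{t+1} | X_t, ...] = c + sum_i phi_i X_{t+1-i}.
Substitute known values:
  E[X_{t+1} | ...] = (-0.053) * (-1) + (-0.391) * (-8)
                   = 3.1810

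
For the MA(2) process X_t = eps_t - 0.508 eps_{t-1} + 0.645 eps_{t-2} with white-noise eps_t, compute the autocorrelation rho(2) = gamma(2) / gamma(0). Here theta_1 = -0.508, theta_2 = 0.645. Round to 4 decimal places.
\rho(2) = 0.3853

For an MA(q) process with theta_0 = 1, the autocovariance is
  gamma(k) = sigma^2 * sum_{i=0..q-k} theta_i * theta_{i+k},
and rho(k) = gamma(k) / gamma(0). Sigma^2 cancels.
  numerator   = (1)*(0.645) = 0.645.
  denominator = (1)^2 + (-0.508)^2 + (0.645)^2 = 1.674089.
  rho(2) = 0.645 / 1.674089 = 0.3853.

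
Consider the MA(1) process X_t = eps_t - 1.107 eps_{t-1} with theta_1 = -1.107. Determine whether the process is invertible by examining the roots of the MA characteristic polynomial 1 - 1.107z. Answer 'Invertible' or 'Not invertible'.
\text{Not invertible}

The MA(q) characteristic polynomial is P(z) = 1 - 1.107z.
Invertibility requires all roots to lie outside the unit circle, i.e. |z| > 1 for every root.
This is linear in z: 1 + (-1.107) z = 0  =>  z = -1/(-1.107) = 0.903342,  |z| = 0.903342.
Moduli of all roots: 0.9033.
All moduli strictly greater than 1? No.
Verdict: Not invertible.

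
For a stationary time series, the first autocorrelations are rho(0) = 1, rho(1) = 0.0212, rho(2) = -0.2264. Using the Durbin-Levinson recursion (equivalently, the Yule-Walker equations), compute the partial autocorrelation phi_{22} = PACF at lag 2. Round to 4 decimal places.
\phi_{22} = -0.2270

The PACF at lag k is phi_{kk}, the last component of the solution
to the Yule-Walker system G_k phi = r_k where
  (G_k)_{ij} = rho(|i - j|), (r_k)_i = rho(i), i,j = 1..k.
Equivalently, Durbin-Levinson gives phi_{kk} iteratively:
  phi_{11} = rho(1)
  phi_{kk} = [rho(k) - sum_{j=1..k-1} phi_{k-1,j} rho(k-j)]
            / [1 - sum_{j=1..k-1} phi_{k-1,j} rho(j)],
  phi_{k,j} = phi_{k-1,j} - phi_{kk} phi_{k-1,k-j},  j = 1..k-1.
Step k = 1:
  phi_11 = rho(1) = 0.0212.
Step k = 2:
  phi_22 = [rho(2) - phi_11 rho(1)] / [1 - phi_11 rho(1)] = [-0.2264 - (0.0212)(0.0212)] / [1 - (0.0212)(0.0212)]
         = -0.22684944 / 0.99955056 = -0.227.
Therefore phi_{22} = -0.2270.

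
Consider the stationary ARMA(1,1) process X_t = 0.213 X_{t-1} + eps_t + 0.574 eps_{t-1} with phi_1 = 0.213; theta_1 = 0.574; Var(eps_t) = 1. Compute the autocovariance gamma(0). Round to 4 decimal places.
\gamma(0) = 1.6488

Multiply the model equation by X_{t-k} and take expectations. With theta_0 = psi_0 = 1 and psi_j the MA(infinity) weights, this gives
  gamma(k) - sum_i phi_i gamma(k-i) = c_k,
  c_k = sigma^2 * sum_{j=k..q} theta_j psi_{j-k}   (c_k = 0 for k > q),
using gamma(-m) = gamma(m).
psi-weights needed (psi_j = theta_j + sum_i phi_i psi_{j-i}):
  psi_1 = theta_1 + phi_1 = 0.574 + (0.213) = 0.787
Right-hand sides:
  c_0 = sigma^2 (1 + theta_1 psi_1) = 1 * (1 + (0.574)(0.787)) = 1 * 1.451738 = 1.451738
  c_1 = sigma^2 theta_1 = 1 * (0.574) = 0.574
  c_2 = 0
Equations for k = 0 and k = 1 (AR order 1):
  gamma(0) = phi_1 gamma(1) + c_0
  gamma(1) = phi_1 gamma(0) + c_1
Substituting the second into the first: gamma(0) (1 - phi_1^2) = c_0 + phi_1 c_1, so
  gamma(0) = (c_0 + phi_1 c_1) / (1 - phi_1^2) = (1.451738 + (0.213)(0.574)) / (1 - (0.213)^2) = 1.574 / 0.954631 = 1.648805.
Therefore gamma(0) = 1.6488 (to 4 decimal places).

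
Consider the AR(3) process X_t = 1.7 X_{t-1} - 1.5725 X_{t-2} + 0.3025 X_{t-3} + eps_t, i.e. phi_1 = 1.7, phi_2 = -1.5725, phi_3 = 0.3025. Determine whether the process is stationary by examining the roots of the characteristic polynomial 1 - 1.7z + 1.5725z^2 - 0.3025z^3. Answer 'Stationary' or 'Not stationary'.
\text{Not stationary}

The AR(p) characteristic polynomial is P(z) = 1 - 1.7z + 1.5725z^2 - 0.3025z^3.
Stationarity requires all roots to lie outside the unit circle, i.e. |z| > 1 for every root.
Degree 3: look for a simple real root z0 first, then factor out (1 - z/z0) and solve the remaining quadratic.
Testing z0 = 4: P(4) = 1 + (-1.7)(4) + (1.5725)(4)^2 + (-0.3025)(4)^3
  = 1 + (-6.8) + (25.16) + (-19.36) = 0.  So z_0 = 4 is a root, |z_0| = 4.
Divide out the factor (1 - 0.25 z) = (1 - z/z0) (since 1/z0 = 0.25):
  P(z) = (1 - 0.25 z)(1 + (-1.45) z + (1.21) z^2)
  [check: z-coef -1.45 - (0.25) = -1.7; z^2-coef 1.21 - (0.25)(-1.45) = 1.5725; z^3-coef -(0.25)(1.21) = -0.3025.]
Remaining roots from the quadratic factor 1 + (-1.45) z + (1.21) z^2:
  Set 1 + (-1.45) z + (1.21) z^2 = 0, i.e. a z^2 + b z + c = 0 with a = 1.21, b = -1.45, c = 1.
  Discriminant D = b^2 - 4ac = (-1.45)^2 - 4*(1.21)*1 = 2.1025 - (4.84) = -2.7375.
  D < 0, so the roots are the complex-conjugate pair z = (-b +/- i sqrt(-D)) / (2a) = 0.5992 +/- 0.6837i.
  For a conjugate pair |z|^2 = z * conj(z) = (product of roots) = c/a = 1/(1.21) = 0.826446, so |z| = sqrt(0.826446) = 0.9091 for both roots.
Moduli of all roots: 4.0000, 0.9091, 0.9091.
All moduli strictly greater than 1? No.
Verdict: Not stationary.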